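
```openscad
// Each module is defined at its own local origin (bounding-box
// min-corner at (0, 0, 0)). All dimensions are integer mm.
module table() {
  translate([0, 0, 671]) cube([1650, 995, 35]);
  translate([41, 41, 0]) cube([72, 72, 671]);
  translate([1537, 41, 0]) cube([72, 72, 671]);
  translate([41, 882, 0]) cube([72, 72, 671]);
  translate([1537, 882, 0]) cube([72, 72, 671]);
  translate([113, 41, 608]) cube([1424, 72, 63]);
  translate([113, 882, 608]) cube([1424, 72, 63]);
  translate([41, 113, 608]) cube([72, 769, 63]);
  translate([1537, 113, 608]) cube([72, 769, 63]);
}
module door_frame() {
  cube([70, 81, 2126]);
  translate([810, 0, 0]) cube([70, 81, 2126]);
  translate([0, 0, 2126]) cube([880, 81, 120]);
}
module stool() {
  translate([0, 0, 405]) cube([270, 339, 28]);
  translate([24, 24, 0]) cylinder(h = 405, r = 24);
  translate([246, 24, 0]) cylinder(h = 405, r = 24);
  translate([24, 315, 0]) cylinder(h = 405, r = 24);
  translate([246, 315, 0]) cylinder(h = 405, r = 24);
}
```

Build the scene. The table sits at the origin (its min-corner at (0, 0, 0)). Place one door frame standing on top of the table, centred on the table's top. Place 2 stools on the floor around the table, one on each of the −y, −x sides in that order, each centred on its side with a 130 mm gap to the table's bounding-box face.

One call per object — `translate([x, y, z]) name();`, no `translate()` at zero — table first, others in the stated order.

table();
translate([385, 457, 706]) door_frame();
translate([690, -469, 0]) stool();
translate([-400, 328, 0]) stool();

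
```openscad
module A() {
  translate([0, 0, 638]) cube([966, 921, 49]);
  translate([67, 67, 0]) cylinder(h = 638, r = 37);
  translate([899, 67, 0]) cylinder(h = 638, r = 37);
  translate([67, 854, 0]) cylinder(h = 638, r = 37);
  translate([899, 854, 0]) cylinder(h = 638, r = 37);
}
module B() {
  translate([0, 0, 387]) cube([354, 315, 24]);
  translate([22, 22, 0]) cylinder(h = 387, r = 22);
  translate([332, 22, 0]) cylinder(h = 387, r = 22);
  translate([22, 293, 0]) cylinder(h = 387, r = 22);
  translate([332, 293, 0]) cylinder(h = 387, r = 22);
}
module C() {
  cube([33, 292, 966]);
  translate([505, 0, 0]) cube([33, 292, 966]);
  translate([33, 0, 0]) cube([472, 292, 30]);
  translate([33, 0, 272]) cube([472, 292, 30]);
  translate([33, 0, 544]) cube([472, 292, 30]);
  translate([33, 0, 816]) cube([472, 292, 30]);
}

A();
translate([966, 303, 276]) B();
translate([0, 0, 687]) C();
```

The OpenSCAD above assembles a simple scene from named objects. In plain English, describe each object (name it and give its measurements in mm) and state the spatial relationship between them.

A is a table with a 966×921 mm rectangular top, 49 mm thick, top surface at z = 687 mm, supported by four round legs of 74 mm diameter, each leg's bounding box inset 30 mm from the nearest pair of top edges, running from the floor.

B is a simple wooden stool: a rectangular seat 354 mm (x) by 315 mm (y), 24 mm thick, top face at z = 411 mm, on four round legs, each 44 mm in diameter. The legs rest on z = 0, each leg's axis is inset half a diameter from the nearest pair of seat edges (so the leg's bounding box is flush with the corner).

C is an open bookshelf. Two side panels, each 33 mm thick, 292 mm deep and 966 mm tall, stand 538 mm apart (outside-to-outside). Between them sit 4 shelves, each 30 mm thick and 292 mm deep, spanning the full gap between the sides. The bottom shelf rests on the floor (its underside at z = 0) and the clear gap between one shelf's top and the next shelf's underside is 242 mm.

The stool is beside the table with their tops flush at z = 687. The bookshelf is on top of the table.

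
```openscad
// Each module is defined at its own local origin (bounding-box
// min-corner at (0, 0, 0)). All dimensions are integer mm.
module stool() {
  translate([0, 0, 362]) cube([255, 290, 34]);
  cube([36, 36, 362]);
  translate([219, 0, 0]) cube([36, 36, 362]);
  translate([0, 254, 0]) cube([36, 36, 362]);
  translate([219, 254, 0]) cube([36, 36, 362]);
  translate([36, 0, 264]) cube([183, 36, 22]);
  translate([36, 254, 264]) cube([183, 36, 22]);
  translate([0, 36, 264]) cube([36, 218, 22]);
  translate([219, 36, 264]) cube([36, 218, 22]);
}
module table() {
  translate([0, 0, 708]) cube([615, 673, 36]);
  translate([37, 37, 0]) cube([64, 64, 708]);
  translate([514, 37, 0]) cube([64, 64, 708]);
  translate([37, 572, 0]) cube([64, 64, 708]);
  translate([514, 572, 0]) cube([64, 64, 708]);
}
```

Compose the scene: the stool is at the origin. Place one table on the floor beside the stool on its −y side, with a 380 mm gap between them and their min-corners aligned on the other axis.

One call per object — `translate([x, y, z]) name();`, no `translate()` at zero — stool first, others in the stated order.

stool();
translate([0, -1053, 0]) table();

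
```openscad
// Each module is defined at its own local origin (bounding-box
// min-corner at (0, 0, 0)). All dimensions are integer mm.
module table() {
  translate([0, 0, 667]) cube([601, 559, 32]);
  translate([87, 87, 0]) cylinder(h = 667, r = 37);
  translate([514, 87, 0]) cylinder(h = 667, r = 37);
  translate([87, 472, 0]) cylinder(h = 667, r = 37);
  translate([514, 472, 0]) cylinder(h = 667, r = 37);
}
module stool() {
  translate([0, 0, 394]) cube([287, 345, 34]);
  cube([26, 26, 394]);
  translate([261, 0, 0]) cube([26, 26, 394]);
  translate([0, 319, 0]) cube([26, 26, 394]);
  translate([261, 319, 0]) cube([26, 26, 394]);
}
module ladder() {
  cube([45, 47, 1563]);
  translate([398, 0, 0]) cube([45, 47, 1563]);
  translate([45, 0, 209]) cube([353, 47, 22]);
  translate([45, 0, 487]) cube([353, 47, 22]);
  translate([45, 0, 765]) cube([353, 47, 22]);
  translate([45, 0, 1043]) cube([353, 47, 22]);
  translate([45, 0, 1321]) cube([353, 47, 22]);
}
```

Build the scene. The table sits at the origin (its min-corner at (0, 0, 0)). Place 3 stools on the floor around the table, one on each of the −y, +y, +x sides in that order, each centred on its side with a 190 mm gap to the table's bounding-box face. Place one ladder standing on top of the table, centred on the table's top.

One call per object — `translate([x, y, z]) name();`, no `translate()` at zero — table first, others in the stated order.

table();
translate([157, -535, 0]) stool();
translate([157, 749, 0]) stool();
translate([791, 107, 0]) stool();
translate([79, 256, 699]) ladder();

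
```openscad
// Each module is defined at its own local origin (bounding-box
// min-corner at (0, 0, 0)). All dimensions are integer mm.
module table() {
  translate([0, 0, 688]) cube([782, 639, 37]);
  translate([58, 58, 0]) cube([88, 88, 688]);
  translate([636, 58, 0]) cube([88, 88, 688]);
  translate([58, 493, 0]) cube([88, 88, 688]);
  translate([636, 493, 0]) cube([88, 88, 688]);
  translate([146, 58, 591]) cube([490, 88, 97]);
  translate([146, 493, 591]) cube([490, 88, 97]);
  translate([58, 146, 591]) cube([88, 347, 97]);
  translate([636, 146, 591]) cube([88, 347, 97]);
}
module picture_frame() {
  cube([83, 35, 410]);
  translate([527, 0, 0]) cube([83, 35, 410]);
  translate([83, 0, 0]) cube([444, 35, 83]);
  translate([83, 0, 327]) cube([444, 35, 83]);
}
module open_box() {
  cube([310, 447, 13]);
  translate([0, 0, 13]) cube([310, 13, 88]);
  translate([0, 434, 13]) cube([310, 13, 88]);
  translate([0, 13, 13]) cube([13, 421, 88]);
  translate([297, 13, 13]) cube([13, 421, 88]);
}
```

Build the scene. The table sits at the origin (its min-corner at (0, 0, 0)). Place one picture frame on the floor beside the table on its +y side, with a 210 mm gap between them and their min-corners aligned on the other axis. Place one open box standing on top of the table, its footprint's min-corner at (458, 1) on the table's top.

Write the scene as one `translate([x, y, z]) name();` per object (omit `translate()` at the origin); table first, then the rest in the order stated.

table();
translate([0, 849, 0]) picture_frame();
translate([458, 1, 725]) open_box();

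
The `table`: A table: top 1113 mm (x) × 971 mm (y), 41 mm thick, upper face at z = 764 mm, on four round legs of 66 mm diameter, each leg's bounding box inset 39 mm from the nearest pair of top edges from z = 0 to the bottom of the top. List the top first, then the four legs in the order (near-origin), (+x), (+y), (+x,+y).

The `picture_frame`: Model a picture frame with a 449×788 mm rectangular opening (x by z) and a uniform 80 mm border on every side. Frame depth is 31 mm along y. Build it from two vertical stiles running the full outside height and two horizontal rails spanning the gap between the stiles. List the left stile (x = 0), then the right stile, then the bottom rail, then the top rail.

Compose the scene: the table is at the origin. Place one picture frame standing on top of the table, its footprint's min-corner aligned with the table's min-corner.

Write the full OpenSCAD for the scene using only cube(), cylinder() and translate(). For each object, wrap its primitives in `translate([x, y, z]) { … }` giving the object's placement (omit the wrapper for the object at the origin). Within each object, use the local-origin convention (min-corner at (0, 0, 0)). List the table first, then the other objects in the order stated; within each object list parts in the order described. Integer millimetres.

translate([0, 0, 723]) cube([1113, 971, 41]);
translate([72, 72, 0]) cylinder(h = 723, r = 33);
translate([1041, 72, 0]) cylinder(h = 723, r = 33);
translate([72, 899, 0]) cylinder(h = 723, r = 33);
translate([1041, 899, 0]) cylinder(h = 723, r = 33);
translate([0, 0, 764]) {
  cube([80, 31, 948]);
  translate([529, 0, 0]) cube([80, 31, 948]);
  translate([80, 0, 0]) cube([449, 31, 80]);
  translate([80, 0, 868]) cube([449, 31, 80]);
}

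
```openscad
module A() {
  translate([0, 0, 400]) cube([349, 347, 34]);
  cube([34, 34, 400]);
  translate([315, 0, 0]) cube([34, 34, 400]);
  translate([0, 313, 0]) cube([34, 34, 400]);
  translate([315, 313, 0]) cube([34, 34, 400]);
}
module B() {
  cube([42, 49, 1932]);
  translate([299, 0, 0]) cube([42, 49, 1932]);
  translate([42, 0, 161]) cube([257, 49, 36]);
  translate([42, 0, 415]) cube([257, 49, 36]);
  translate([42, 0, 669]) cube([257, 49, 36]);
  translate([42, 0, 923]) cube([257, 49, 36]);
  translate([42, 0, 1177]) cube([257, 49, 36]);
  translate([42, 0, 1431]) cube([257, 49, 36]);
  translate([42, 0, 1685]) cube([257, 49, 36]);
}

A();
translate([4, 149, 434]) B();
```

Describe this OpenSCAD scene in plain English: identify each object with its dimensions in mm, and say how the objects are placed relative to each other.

A is a four-legged stool. The seat is a 349×347×34 mm slab whose top surface is at z = 434 mm; four square legs, each 34×34 mm in cross-section, run from the floor (z = 0) to the underside of the seat, each flush with a corner of the seat.

B is a straight ladder. Two 42×49 mm vertical rails, 1932 mm tall, stand 341 mm apart (outside-to-outside) with their front faces coplanar on the −y side. 7 rungs, each 49 mm deep and 36 mm tall, span between the inner faces of the rails, front faces flush with the rails. The lowest rung's underside is at z = 161 mm and rungs are spaced 254 mm apart (underside to underside).

The ladder is on top of the stool, centred.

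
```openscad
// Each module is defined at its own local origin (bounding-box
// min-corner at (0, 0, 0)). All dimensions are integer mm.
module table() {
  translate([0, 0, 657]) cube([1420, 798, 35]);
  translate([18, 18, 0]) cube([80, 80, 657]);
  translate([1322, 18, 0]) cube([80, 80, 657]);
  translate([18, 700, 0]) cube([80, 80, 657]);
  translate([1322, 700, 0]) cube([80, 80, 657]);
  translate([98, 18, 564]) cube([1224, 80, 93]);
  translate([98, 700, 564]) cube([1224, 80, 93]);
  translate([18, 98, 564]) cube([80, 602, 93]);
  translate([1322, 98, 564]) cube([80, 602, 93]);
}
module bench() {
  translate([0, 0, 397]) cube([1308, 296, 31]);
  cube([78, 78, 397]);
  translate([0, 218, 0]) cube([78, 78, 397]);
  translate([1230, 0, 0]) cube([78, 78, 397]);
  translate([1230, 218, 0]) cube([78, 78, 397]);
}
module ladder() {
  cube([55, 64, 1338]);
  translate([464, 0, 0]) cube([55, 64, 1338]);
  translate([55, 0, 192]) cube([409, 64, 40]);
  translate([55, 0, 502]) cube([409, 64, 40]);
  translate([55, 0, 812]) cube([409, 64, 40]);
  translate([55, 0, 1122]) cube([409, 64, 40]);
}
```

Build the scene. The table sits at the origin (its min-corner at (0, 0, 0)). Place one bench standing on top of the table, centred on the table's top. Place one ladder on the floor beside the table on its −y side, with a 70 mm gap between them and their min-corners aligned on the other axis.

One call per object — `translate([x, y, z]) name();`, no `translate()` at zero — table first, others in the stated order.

table();
translate([56, 251, 692]) bench();
translate([0, -134, 0]) ladder();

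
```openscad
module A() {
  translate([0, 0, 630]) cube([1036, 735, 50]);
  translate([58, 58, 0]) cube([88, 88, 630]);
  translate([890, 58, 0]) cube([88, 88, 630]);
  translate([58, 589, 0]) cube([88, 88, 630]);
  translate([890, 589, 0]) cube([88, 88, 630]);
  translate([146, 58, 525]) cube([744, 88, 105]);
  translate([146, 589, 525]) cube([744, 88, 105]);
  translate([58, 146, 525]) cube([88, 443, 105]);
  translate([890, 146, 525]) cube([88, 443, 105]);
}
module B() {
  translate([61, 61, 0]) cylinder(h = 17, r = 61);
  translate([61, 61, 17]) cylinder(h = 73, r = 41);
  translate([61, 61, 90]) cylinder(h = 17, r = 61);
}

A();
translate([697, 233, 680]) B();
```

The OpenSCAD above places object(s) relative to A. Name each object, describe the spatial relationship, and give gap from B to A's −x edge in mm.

The spool's min-x is at 697; the table's min-x is 0; gap = 697 mm.

A is a table. B is a spool. The spool is on top of the table. The gap from the spool to the table's −x edge is 697 mm.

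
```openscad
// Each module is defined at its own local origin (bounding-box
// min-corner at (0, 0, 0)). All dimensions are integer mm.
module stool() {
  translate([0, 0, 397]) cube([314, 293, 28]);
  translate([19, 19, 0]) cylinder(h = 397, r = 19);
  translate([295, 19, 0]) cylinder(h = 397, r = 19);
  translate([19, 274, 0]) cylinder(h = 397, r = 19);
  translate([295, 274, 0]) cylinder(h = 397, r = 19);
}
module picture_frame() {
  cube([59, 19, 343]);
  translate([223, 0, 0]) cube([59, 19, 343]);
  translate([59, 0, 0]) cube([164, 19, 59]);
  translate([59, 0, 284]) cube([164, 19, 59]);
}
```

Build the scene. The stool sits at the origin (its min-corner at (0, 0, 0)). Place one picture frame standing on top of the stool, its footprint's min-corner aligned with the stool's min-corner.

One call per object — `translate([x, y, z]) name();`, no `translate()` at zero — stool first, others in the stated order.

stool();
translate([0, 0, 425]) picture_frame();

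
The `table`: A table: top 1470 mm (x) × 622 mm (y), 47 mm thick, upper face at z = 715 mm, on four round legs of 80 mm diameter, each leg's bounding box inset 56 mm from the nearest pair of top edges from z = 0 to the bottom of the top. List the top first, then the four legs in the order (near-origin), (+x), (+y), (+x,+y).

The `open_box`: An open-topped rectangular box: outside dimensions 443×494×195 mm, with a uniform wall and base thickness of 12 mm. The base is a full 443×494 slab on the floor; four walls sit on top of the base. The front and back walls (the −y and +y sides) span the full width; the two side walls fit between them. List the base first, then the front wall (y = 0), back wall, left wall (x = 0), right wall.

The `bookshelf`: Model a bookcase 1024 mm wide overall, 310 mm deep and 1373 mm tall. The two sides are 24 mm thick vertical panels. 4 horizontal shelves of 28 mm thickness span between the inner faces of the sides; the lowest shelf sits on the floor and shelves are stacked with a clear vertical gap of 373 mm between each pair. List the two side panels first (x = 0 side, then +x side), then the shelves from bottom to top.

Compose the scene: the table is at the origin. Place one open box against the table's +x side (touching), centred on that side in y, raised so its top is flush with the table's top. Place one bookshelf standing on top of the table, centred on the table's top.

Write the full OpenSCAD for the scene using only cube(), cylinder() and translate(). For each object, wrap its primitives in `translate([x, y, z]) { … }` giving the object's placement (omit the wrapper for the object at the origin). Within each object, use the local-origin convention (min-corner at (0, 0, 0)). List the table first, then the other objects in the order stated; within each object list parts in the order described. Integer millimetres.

translate([0, 0, 668]) cube([1470, 622, 47]);
translate([96, 96, 0]) cylinder(h = 668, r = 40);
translate([1374, 96, 0]) cylinder(h = 668, r = 40);
translate([96, 526, 0]) cylinder(h = 668, r = 40);
translate([1374, 526, 0]) cylinder(h = 668, r = 40);
translate([1470, 64, 520]) {
  cube([443, 494, 12]);
  translate([0, 0, 12]) cube([443, 12, 183]);
  translate([0, 482, 12]) cube([443, 12, 183]);
  translate([0, 12, 12]) cube([12, 470, 183]);
  translate([431, 12, 12]) cube([12, 470, 183]);
}
translate([223, 156, 715]) {
  cube([24, 310, 1373]);
  translate([1000, 0, 0]) cube([24, 310, 1373]);
  translate([24, 0, 0]) cube([976, 310, 28]);
  translate([24, 0, 401]) cube([976, 310, 28]);
  translate([24, 0, 802]) cube([976, 310, 28]);
  translate([24, 0, 1203]) cube([976, 310, 28]);
}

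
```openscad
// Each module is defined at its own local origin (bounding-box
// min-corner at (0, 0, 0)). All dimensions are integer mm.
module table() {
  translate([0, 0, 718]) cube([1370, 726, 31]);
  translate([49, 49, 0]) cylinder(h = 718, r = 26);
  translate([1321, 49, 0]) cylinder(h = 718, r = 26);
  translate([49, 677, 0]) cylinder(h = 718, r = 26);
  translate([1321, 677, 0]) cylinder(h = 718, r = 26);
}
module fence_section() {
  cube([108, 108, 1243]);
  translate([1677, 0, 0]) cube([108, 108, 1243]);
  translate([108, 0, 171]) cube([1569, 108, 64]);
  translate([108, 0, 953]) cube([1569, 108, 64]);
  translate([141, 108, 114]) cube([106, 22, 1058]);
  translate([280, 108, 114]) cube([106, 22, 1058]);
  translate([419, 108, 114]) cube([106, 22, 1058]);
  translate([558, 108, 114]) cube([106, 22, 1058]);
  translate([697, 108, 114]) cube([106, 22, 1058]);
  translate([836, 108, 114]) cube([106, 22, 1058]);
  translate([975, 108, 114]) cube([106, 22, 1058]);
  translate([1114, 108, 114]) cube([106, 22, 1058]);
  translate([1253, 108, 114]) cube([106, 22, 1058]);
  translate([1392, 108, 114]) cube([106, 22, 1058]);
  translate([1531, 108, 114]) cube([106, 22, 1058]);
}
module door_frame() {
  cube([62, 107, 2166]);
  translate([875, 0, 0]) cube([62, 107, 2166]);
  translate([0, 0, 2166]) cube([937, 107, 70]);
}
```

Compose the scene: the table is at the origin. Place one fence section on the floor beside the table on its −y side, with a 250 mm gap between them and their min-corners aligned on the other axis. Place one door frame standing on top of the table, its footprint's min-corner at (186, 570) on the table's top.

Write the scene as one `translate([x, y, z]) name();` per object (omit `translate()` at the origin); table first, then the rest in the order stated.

table();
translate([0, -380, 0]) fence_section();
translate([186, 570, 749]) door_frame();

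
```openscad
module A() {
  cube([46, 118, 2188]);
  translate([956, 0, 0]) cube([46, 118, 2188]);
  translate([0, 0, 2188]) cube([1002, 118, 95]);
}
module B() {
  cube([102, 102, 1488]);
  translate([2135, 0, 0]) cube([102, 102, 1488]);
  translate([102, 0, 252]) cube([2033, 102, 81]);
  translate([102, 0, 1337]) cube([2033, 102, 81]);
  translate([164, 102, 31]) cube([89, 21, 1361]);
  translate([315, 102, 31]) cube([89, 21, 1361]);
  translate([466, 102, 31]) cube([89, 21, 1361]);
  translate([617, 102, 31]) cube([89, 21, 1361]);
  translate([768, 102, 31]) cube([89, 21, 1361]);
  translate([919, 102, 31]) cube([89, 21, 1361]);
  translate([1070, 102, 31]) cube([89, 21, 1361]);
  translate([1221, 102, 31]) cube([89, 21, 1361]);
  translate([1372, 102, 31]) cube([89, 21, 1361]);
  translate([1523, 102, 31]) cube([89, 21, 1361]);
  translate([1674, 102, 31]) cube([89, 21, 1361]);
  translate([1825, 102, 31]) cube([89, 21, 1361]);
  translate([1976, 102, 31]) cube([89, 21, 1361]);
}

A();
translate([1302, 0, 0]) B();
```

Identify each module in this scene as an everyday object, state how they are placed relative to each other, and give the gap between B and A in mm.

The fence section's nearest face is 300 mm from the door frame's +x face.

A is a door frame. B is a fence section. The fence section is on the floor beside the door frame on its +x side. The gap between the fence section and the door frame is 300 mm.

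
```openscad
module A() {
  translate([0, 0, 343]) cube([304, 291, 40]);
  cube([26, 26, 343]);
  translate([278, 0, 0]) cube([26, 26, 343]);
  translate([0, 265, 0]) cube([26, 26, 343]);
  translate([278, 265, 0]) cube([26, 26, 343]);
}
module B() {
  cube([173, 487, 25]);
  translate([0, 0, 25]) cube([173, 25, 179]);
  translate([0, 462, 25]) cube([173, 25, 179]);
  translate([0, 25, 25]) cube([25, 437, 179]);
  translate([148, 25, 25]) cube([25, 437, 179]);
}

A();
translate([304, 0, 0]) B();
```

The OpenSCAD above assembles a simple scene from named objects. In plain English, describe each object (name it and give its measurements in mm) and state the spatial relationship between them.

A is a simple wooden stool: a rectangular seat 304 mm (x) by 291 mm (y), 40 mm thick, top face at z = 383 mm, on four square legs, each 26×26 mm in cross-section. The legs rest on z = 0, each flush with a corner of the seat.

B is an open-topped rectangular box: outside dimensions 173×487×204 mm, with a uniform wall and base thickness of 25 mm. The base is a full 173×487 slab on the floor; four walls sit on top of the base. The front and back walls (the −y and +y sides) span the full width; the two side walls fit between them.

The open box is against the stool's +x side, with their −y faces flush.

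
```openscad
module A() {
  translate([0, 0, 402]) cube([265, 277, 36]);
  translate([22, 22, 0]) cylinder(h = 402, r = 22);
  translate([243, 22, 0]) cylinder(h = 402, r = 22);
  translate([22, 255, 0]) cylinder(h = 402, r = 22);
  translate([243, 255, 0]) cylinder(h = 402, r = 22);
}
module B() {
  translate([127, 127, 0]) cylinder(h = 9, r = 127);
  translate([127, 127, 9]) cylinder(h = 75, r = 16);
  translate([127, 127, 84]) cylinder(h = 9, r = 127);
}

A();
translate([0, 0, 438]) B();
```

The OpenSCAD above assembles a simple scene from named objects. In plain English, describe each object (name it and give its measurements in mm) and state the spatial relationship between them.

A is a four-legged stool. The seat is a 265×277×36 mm slab whose top surface is at z = 438 mm; four round legs, each 44 mm in diameter, run from the floor (z = 0) to the underside of the seat, each leg's axis is inset half a diameter from the nearest pair of seat edges (so the leg's bounding box is flush with the corner).

B is a spool: two coaxial disc flanges of radius 127 mm and thickness 9 mm, joined by a core cylinder of radius 16 mm and height 75 mm. The lower flange rests on z = 0 and the three cylinders share a vertical axis.

The spool is on top of the stool.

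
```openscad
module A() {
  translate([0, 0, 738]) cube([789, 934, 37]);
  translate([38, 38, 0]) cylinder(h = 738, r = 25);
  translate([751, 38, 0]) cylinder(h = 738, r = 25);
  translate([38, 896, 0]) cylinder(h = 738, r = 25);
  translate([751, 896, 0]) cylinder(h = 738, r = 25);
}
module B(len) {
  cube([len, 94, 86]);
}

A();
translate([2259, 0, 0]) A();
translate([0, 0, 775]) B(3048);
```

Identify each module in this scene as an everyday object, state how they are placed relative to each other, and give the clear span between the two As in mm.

A is a table. B is a beam. A beam spans the tops of two tables. The clear span between the two tables is 1470 mm.

Second table starts at x = 2259; first ends at x = 789; clear span = 2259 − 789 = 1470 mm.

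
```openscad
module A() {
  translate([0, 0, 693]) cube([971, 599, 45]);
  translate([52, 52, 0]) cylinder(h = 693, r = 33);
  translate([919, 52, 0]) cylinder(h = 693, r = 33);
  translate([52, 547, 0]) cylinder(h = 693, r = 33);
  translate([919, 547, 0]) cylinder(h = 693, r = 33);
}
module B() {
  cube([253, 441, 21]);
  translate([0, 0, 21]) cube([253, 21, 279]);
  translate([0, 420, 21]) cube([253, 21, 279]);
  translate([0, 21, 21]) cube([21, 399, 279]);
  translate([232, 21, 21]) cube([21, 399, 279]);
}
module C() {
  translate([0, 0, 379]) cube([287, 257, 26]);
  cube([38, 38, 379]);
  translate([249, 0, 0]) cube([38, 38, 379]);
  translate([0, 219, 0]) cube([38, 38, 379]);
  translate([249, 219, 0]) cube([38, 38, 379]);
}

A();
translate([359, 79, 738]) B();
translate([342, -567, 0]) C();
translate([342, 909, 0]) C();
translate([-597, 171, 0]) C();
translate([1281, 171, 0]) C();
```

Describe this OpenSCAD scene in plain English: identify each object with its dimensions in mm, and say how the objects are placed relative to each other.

A is a rectangular dining table. The top is 971×599×45 mm with its upper surface at z = 738 mm. It stands on four round legs of 66 mm diameter, each leg's bounding box inset 19 mm from the nearest pair of top edges, running from the floor to the underside of the top.

B is an open-topped rectangular box: outside dimensions 253×441×300 mm, with a uniform wall and base thickness of 21 mm. The base is a full 253×441 slab on the floor; four walls sit on top of the base. The front and back walls (the −y and +y sides) span the full width; the two side walls fit between them.

C is a four-legged stool. The seat is 287×257 mm, 26 mm thick, top at z = 405 mm. It stands on four square legs, each 38×38 mm in cross-section, from z = 0 to the seat underside, each flush with a corner of the seat.

The open box is on top of the table, centred. Four stools sit around the table at the −y, +y, −x, +x sides.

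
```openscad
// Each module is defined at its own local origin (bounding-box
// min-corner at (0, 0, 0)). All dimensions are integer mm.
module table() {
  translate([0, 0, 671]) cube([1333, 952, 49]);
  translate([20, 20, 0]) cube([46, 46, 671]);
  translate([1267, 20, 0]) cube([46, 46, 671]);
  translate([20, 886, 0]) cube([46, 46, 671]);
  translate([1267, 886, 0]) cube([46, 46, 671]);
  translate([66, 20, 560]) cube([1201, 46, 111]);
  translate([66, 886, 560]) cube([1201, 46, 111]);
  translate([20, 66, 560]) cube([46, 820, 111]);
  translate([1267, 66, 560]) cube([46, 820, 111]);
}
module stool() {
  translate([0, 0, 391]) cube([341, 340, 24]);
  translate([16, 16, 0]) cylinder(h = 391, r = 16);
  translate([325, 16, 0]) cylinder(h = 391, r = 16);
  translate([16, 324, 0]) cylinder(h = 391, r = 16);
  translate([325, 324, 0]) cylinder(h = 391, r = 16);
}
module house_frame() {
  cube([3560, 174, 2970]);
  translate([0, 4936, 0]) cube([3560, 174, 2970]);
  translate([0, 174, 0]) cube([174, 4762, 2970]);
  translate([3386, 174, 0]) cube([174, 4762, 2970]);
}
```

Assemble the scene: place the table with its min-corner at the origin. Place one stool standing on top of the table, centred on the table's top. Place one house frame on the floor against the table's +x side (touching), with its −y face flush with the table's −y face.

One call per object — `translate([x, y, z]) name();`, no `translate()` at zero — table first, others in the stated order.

table();
translate([496, 306, 720]) stool();
translate([1333, 0, 0]) house_frame();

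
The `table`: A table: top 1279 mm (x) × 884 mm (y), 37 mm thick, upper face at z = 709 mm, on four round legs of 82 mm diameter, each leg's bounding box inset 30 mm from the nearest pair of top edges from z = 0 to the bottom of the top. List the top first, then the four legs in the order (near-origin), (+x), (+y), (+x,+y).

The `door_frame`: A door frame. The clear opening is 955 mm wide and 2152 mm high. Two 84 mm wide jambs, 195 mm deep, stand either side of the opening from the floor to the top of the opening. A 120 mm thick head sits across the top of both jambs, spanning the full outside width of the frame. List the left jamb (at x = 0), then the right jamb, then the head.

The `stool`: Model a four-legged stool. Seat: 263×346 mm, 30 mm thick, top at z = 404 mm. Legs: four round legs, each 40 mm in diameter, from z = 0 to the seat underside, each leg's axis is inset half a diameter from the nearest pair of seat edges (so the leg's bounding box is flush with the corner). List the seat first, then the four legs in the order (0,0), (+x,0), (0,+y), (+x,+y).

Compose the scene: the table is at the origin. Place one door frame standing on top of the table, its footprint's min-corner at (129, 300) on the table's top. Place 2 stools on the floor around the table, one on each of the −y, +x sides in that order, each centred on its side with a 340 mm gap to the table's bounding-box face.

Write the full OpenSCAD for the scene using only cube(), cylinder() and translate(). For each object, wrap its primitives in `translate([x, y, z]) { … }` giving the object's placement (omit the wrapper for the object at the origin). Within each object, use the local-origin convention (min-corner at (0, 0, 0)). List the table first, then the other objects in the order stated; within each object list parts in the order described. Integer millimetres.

translate([0, 0, 672]) cube([1279, 884, 37]);
translate([71, 71, 0]) cylinder(h = 672, r = 41);
translate([1208, 71, 0]) cylinder(h = 672, r = 41);
translate([71, 813, 0]) cylinder(h = 672, r = 41);
translate([1208, 813, 0]) cylinder(h = 672, r = 41);
translate([129, 300, 709]) {
  cube([84, 195, 2152]);
  translate([1039, 0, 0]) cube([84, 195, 2152]);
  translate([0, 0, 2152]) cube([1123, 195, 120]);
}
translate([508, -686, 0]) {
  translate([0, 0, 374]) cube([263, 346, 30]);
  translate([20, 20, 0]) cylinder(h = 374, r = 20);
  translate([243, 20, 0]) cylinder(h = 374, r = 20);
  translate([20, 326, 0]) cylinder(h = 374, r = 20);
  translate([243, 326, 0]) cylinder(h = 374, r = 20);
}
translate([1619, 269, 0]) {
  translate([0, 0, 374]) cube([263, 346, 30]);
  translate([20, 20, 0]) cylinder(h = 374, r = 20);
  translate([243, 20, 0]) cylinder(h = 374, r = 20);
  translate([20, 326, 0]) cylinder(h = 374, r = 20);
  translate([243, 326, 0]) cylinder(h = 374, r = 20);
}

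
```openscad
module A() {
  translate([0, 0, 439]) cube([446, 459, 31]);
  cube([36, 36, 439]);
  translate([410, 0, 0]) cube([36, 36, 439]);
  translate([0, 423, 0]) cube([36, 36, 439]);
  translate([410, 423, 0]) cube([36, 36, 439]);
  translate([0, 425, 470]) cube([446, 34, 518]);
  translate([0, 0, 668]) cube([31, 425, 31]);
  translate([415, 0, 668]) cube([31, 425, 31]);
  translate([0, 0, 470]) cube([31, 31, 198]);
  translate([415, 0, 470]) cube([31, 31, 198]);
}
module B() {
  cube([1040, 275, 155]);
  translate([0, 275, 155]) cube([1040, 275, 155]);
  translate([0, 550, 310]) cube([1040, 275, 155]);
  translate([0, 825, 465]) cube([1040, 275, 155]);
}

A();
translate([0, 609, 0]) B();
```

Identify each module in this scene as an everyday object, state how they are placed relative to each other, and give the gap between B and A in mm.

The staircase's nearest face is 150 mm from the chair's +y face.

A is a chair. B is a staircase. The staircase is on the floor beside the chair on its +y side. The gap between the staircase and the chair is 150 mm.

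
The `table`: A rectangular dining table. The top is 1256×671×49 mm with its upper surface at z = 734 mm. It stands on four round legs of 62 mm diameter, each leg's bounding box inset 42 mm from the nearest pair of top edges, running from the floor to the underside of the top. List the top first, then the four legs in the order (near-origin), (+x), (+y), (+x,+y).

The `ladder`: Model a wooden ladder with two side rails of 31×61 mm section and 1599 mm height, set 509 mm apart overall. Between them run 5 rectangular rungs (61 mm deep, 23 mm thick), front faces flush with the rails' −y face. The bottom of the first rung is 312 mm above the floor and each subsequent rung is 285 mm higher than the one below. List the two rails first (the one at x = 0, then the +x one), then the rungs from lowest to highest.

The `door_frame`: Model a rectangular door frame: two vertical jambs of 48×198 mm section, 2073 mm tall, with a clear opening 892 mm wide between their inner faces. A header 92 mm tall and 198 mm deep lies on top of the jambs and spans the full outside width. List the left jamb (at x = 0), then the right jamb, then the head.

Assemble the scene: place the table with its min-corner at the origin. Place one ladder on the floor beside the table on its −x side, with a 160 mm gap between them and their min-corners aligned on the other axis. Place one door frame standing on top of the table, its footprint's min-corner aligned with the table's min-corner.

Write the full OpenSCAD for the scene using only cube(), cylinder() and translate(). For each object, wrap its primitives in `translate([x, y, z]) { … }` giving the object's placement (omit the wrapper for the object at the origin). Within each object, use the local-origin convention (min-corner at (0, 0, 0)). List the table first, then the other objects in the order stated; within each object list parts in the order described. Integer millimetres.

translate([0, 0, 685]) cube([1256, 671, 49]);
translate([73, 73, 0]) cylinder(h = 685, r = 31);
translate([1183, 73, 0]) cylinder(h = 685, r = 31);
translate([73, 598, 0]) cylinder(h = 685, r = 31);
translate([1183, 598, 0]) cylinder(h = 685, r = 31);
translate([-669, 0, 0]) {
  cube([31, 61, 1599]);
  translate([478, 0, 0]) cube([31, 61, 1599]);
  translate([31, 0, 312]) cube([447, 61, 23]);
  translate([31, 0, 597]) cube([447, 61, 23]);
  translate([31, 0, 882]) cube([447, 61, 23]);
  translate([31, 0, 1167]) cube([447, 61, 23]);
  translate([31, 0, 1452]) cube([447, 61, 23]);
}
translate([0, 0, 734]) {
  cube([48, 198, 2073]);
  translate([940, 0, 0]) cube([48, 198, 2073]);
  translate([0, 0, 2073]) cube([988, 198, 92]);
}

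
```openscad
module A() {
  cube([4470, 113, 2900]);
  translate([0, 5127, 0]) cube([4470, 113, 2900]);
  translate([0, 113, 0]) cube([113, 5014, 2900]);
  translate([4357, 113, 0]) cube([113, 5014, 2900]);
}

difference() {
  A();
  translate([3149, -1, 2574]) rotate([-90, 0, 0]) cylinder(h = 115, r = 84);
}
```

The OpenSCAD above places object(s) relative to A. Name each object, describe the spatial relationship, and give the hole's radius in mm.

The subtracted cylinder has r = 84 mm.

A is a house frame. The house frame has a circular hole through its front wall. The hole's radius is 84 mm.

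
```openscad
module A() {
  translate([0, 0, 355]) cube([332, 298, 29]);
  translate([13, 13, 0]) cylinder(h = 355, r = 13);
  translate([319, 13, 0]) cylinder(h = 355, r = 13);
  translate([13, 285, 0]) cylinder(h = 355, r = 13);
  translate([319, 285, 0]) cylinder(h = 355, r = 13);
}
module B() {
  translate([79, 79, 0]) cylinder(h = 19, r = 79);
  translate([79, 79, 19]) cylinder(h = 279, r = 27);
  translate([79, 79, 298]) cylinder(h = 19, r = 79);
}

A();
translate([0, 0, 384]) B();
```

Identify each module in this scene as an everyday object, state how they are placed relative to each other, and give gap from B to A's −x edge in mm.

The spool's min-x is at 0; the stool's min-x is 0; gap = 0 mm.

A is a stool. B is a spool. The spool is on top of the stool. The gap from the spool to the stool's −x edge is 0 mm.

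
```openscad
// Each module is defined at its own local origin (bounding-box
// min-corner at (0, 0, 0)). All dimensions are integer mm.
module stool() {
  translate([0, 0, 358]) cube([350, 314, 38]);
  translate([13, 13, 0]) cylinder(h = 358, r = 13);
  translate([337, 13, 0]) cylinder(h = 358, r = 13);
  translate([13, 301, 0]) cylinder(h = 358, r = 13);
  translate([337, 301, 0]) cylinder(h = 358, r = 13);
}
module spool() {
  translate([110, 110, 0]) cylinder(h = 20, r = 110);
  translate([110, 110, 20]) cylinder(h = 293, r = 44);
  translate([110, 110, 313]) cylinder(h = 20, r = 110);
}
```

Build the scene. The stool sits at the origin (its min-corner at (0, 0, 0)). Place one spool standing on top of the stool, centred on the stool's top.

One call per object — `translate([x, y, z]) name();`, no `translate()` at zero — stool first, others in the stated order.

stool();
translate([65, 47, 396]) spool();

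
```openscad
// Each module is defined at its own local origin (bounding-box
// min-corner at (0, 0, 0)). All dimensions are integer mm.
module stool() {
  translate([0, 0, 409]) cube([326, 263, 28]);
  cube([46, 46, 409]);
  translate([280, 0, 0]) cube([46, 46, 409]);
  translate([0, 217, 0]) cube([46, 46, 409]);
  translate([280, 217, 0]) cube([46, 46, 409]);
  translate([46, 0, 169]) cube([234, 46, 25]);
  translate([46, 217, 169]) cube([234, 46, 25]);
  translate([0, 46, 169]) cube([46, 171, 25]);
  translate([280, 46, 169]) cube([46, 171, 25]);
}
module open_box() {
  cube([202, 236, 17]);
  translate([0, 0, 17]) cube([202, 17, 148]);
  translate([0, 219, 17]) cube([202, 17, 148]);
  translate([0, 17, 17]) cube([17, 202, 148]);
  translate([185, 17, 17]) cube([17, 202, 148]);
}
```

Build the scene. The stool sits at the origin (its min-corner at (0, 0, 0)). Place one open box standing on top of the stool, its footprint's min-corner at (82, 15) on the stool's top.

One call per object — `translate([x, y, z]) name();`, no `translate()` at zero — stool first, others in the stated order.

stool();
translate([82, 15, 437]) open_box();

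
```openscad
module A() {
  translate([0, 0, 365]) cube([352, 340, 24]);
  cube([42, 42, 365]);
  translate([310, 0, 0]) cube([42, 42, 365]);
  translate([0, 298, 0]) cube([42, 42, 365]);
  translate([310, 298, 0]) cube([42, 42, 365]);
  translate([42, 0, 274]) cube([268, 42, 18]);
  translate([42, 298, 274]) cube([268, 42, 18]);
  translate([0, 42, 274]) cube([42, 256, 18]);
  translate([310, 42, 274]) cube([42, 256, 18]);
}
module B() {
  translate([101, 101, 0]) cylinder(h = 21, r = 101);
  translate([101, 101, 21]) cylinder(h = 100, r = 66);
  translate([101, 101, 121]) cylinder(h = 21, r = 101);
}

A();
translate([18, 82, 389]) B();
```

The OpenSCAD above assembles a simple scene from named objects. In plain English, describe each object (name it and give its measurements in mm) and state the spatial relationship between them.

A is a four-legged stool. The seat is a 352×340×24 mm slab whose top surface is at z = 389 mm; four square legs, each 42×42 mm in cross-section, run from the floor (z = 0) to the underside of the seat, each flush with a corner of the seat. Four stretchers, 42 mm wide and 18 mm tall, connect adjacent legs with their undersides at z = 274 mm, each running between the inner faces of the legs it joins and aligned with the legs' outer faces on the other axis.

B is a spool: two coaxial disc flanges of radius 101 mm and thickness 21 mm, joined by a core cylinder of radius 66 mm and height 100 mm. The lower flange rests on z = 0 and the three cylinders share a vertical axis.

The spool is on top of the stool.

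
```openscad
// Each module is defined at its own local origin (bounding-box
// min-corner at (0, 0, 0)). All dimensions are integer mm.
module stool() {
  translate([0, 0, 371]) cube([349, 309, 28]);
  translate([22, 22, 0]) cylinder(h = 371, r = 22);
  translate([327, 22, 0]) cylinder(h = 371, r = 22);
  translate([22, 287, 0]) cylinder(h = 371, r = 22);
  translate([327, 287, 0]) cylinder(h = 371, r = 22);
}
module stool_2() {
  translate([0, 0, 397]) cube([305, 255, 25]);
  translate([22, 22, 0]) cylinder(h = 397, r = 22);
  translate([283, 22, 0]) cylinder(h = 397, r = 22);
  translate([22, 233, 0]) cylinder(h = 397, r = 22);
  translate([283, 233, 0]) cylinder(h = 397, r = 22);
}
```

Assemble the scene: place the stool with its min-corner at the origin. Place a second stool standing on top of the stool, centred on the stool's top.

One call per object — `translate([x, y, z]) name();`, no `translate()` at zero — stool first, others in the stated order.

stool();
translate([22, 27, 399]) stool_2();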